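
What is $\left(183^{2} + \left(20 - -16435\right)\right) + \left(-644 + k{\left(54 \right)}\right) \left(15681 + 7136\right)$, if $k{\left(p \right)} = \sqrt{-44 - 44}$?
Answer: $-14644204 + 45634 i \sqrt{22} \approx -1.4644 \cdot 10^{7} + 2.1404 \cdot 10^{5} i$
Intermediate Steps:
$k{\left(p \right)} = 2 i \sqrt{22}$ ($k{\left(p \right)} = \sqrt{-88} = 2 i \sqrt{22}$)
$\left(183^{2} + \left(20 - -16435\right)\right) + \left(-644 + k{\left(54 \right)}\right) \left(15681 + 7136\right) = \left(183^{2} + \left(20 - -16435\right)\right) + \left(-644 + 2 i \sqrt{22}\right) \left(15681 + 7136\right) = \left(33489 + \left(20 + 16435\right)\right) + \left(-644 + 2 i \sqrt{22}\right) 22817 = \left(33489 + 16455\right) - \left(14694148 - 45634 i \sqrt{22}\right) = 49944 - \left(14694148 - 45634 i \sqrt{22}\right) = -14644204 + 45634 i \sqrt{22}$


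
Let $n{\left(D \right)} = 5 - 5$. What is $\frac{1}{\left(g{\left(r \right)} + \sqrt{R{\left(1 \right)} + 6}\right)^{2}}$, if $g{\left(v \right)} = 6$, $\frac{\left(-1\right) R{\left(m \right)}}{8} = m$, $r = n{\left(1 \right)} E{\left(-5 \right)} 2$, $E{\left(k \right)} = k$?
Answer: $\frac{1}{\left(6 + i \sqrt{2}\right)^{2}} \approx 0.023546 - 0.011752 i$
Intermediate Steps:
$n{\left(D \right)} = 0$ ($n{\left(D \right)} = 5 - 5 = 0$)
$r = 0$ ($r = 0 \left(-5\right) 2 = 0 \cdot 2 = 0$)
$R{\left(m \right)} = - 8 m$
$\frac{1}{\left(g{\left(r \right)} + \sqrt{R{\left(1 \right)} + 6}\right)^{2}} = \frac{1}{\left(6 + \sqrt{\left(-8\right) 1 + 6}\right)^{2}} = \frac{1}{\left(6 + \sqrt{-8 + 6}\right)^{2}} = \frac{1}{\left(6 + \sqrt{-2}\right)^{2}} = \frac{1}{\left(6 + i \sqrt{2}\right)^{2}}$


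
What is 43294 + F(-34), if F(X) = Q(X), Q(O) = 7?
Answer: 43301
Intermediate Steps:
F(X) = 7
43294 + F(-34) = 43294 + 7 = 43301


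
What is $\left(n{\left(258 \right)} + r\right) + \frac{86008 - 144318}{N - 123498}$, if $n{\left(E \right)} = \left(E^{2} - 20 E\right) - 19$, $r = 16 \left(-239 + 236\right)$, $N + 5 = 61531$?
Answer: $\frac{1900617437}{30986} \approx 61338.0$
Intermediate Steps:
$N = 61526$ ($N = -5 + 61531 = 61526$)
$r = -48$ ($r = 16 \left(-3\right) = -48$)
$n{\left(E \right)} = -19 + E^{2} - 20 E$
$\left(n{\left(258 \right)} + r\right) + \frac{86008 - 144318}{N - 123498} = \left(\left(-19 + 258^{2} - 5160\right) - 48\right) + \frac{86008 - 144318}{61526 - 123498} = \left(\left(-19 + 66564 - 5160\right) - 48\right) - \frac{58310}{-61972} = \left(61385 - 48\right) - - \frac{29155}{30986} = 61337 + \frac{29155}{30986} = \frac{1900617437}{30986}$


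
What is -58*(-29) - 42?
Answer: 1640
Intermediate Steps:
-58*(-29) - 42 = 1682 - 42 = 1640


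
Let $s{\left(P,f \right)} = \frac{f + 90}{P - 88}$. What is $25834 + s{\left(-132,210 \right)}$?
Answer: $\frac{284159}{11} \approx 25833.0$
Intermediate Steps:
$s{\left(P,f \right)} = \frac{90 + f}{-88 + P}$
$25834 + s{\left(-132,210 \right)} = 25834 + \frac{90 + 210}{-88 - 132} = 25834 + \frac{1}{-220} \cdot 300 = 25834 - \frac{15}{11} = \frac{284159}{11}$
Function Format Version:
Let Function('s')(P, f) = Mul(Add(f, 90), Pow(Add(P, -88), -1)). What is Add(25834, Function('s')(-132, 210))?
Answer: Rational(284159, 11) ≈ 25833.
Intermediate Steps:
Function('s')(P, f) = Mul(Pow(Add(-88, P), -1), Add(90, f)) (Function('s')(P, f) = Mul(Add(90, f), Pow(Add(-88, P), -1)) = Mul(Pow(Add(-88, P), -1), Add(90, f)))
Add(25834, Function('s')(-132, 210)) = Add(25834, Mul(Pow(Add(-88, -132), -1), Add(90, 210))) = Add(25834, Mul(Pow(-220, -1), 300)) = Add(25834, Mul(Rational(-1, 220), 300)) = Add(25834, Rational(-15, 11)) = Rational(284159, 11)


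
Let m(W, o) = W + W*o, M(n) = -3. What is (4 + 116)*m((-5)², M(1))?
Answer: -6000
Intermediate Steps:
(4 + 116)*m((-5)², M(1)) = (4 + 116)*((-5)²*(1 - 3)) = 120*(25*(-2)) = 120*(-50) = -6000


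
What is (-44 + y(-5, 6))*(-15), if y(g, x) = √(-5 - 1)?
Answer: 660 - 15*I*√6 ≈ 660.0 - 36.742*I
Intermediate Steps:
y(g, x) = I*√6 (y(g, x) = √(-6) = I*√6)
(-44 + y(-5, 6))*(-15) = (-44 + I*√6)*(-15) = 660 - 15*I*√6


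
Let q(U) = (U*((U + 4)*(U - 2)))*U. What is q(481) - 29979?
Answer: 53748600736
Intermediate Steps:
q(U) = U**2*(-2 + U)*(4 + U) (q(U) = (U*((4 + U)*(-2 + U)))*U = (U*((-2 + U)*(4 + U)))*U = (U*(-2 + U)*(4 + U))*U = U**2*(-2 + U)*(4 + U))
q(481) - 29979 = 481**2*(-8 + 481**2 + 2*481) - 29979 = 231361*(-8 + 231361 + 962) - 29979 = 231361*232315 - 29979 = 53748630715 - 29979 = 53748600736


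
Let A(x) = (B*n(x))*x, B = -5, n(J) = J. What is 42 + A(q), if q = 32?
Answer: -5078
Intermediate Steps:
A(x) = -5*x² (A(x) = (-5*x)*x = -5*x²)
42 + A(q) = 42 - 5*32² = 42 - 5*1024 = 42 - 5120 = -5078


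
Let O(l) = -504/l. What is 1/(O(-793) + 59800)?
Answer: 793/47421904 ≈ 1.6722e-5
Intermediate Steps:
1/(O(-793) + 59800) = 1/(-504/(-793) + 59800) = 1/(-504*(-1/793) + 59800) = 1/(504/793 + 59800) = 1/(47421904/793) = 793/47421904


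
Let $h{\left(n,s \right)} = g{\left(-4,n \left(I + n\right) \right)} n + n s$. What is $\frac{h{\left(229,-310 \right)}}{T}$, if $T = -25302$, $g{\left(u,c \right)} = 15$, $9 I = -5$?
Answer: $\frac{67555}{25302} \approx 2.6699$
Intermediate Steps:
$I = - \frac{5}{9}$ ($I = \frac{1}{9} \left(-5\right) = - \frac{5}{9} \approx -0.55556$)
$h{\left(n,s \right)} = 15 n + n s$
$\frac{h{\left(229,-310 \right)}}{T} = \frac{229 \left(15 - 310\right)}{-25302} = 229 \left(-295\right) \left(- \frac{1}{25302}\right) = \left(-67555\right) \left(- \frac{1}{25302}\right) = \frac{67555}{25302}$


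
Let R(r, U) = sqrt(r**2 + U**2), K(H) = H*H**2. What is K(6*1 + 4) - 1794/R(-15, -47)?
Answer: 1000 - 897*sqrt(2434)/1217 ≈ 963.64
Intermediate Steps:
K(H) = H**3
R(r, U) = sqrt(U**2 + r**2)
K(6*1 + 4) - 1794/R(-15, -47) = (6*1 + 4)**3 - 1794/sqrt((-47)**2 + (-15)**2) = (6 + 4)**3 - 1794/sqrt(2209 + 225) = 10**3 - 1794*sqrt(2434)/2434 = 1000 - 897*sqrt(2434)/1217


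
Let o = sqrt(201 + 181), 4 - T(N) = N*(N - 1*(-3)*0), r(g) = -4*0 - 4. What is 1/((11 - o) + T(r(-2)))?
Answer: 1/381 - sqrt(382)/381 ≈ -0.048674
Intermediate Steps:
r(g) = -4 (r(g) = 0 - 4 = -4)
T(N) = 4 - N**2 (T(N) = 4 - N*(N - 1*(-3)*0) = 4 - N*(N + 3*0) = 4 - N*(N + 0) = 4 - N*N = 4 - N**2)
o = sqrt(382) ≈ 19.545
1/((11 - o) + T(r(-2))) = 1/((11 - sqrt(382)) + (4 - 1*(-4)**2)) = 1/((11 - sqrt(382)) + (4 - 1*16)) = 1/((11 - sqrt(382)) + (4 - 16)) = 1/((11 - sqrt(382)) - 12) = 1/(-1 - sqrt(382))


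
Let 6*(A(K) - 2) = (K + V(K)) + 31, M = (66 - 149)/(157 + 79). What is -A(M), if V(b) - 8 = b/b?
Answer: -4063/472 ≈ -8.6080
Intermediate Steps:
M = -83/236 ≈ -0.35170
V(b) = 9 (V(b) = 8 + b/b = 8 + 1 = 9)
A(K) = 26/3 + K/6 (A(K) = 2 + ((K + 9) + 31)/6 = 2 + ((9 + K) + 31)/6 = 2 + (40 + K)/6 = 2 + (20/3 + K/6) = 26/3 + K/6)
-A(M) = -(26/3 + (⅙)*(-83/236)) = -(26/3 - 83/1416) = -1*4063/472 = -4063/472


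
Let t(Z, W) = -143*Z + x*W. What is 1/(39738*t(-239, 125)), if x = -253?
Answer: 1/101411376 ≈ 9.8608e-9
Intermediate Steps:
t(Z, W) = -253*W - 143*Z (t(Z, W) = -143*Z - 253*W = -253*W - 143*Z)
1/(39738*t(-239, 125)) = 1/(39738*(-253*125 - 143*(-239))) = 1/(39738*(-31625 + 34177)) = (1/39738)/2552 = (1/39738)*(1/2552) = 1/101411376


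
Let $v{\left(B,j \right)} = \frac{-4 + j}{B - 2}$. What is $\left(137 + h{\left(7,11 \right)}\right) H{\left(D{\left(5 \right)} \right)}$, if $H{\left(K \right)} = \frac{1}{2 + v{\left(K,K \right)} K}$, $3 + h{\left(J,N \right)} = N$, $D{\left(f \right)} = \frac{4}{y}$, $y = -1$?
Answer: $- \frac{87}{2} \approx -43.5$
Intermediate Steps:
$D{\left(f \right)} = -4$ ($D{\left(f \right)} = \frac{4}{-1} = 4 \left(-1\right) = -4$)
$v{\left(B,j \right)} = \frac{-4 + j}{-2 + B}$
$h{\left(J,N \right)} = -3 + N$
$H{\left(K \right)} = \frac{1}{2 + \frac{K \left(-4 + K\right)}{-2 + K}}$ ($H{\left(K \right)} = \frac{1}{2 + \frac{-4 + K}{-2 + K} K} = \frac{1}{2 + \frac{K \left(-4 + K\right)}{-2 + K}}$)
$\left(137 + h{\left(7,11 \right)}\right) H{\left(D{\left(5 \right)} \right)} = \left(137 + \left(-3 + 11\right)\right) \frac{-2 - 4}{-4 + \left(-4\right)^{2} - -8} = \left(137 + 8\right) \frac{1}{-4 + 16 + 8} \left(-6\right) = 145 \cdot \frac{1}{20} \left(-6\right) = 145 \left(- \frac{3}{10}\right) = - \frac{87}{2}$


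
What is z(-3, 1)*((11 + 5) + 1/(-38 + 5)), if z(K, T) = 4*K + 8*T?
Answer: -2108/33 ≈ -63.879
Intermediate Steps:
z(-3, 1)*((11 + 5) + 1/(-38 + 5)) = (4*(-3) + 8*1)*((11 + 5) + 1/(-38 + 5)) = (-12 + 8)*(16 + 1/(-33)) = -4*(16 - 1/33) = -4*527/33 = -2108/33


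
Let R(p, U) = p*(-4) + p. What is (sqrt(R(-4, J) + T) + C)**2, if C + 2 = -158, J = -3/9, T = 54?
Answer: (160 - sqrt(66))**2 ≈ 23066.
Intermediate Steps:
J = -1/3 (J = -3*1/9 = -1/3 ≈ -0.33333)
R(p, U) = -3*p (R(p, U) = -4*p + p = -3*p)
C = -160 (C = -2 - 158 = -160)
(sqrt(R(-4, J) + T) + C)**2 = (sqrt(-3*(-4) + 54) - 160)**2 = (sqrt(12 + 54) - 160)**2 = (sqrt(66) - 160)**2 = (-160 + sqrt(66))**2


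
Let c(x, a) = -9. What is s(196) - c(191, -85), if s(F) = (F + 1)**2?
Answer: 38818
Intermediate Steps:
s(F) = (1 + F)**2
s(196) - c(191, -85) = (1 + 196)**2 - 1*(-9) = 197**2 + 9 = 38809 + 9 = 38818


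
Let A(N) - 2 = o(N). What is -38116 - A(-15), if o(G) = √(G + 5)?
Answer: -38118 - I*√10 ≈ -38118.0 - 3.1623*I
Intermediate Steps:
o(G) = √(5 + G)
A(N) = 2 + √(5 + N)
-38116 - A(-15) = -38116 - (2 + √(5 - 15)) = -38116 - (2 + √(-10)) = -38116 - (2 + I*√10) = -38116 + (-2 - I*√10) = -38118 - I*√10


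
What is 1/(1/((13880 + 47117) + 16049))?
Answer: 77046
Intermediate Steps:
1/(1/((13880 + 47117) + 16049)) = 1/(1/(60997 + 16049)) = 1/(1/77046) = 77046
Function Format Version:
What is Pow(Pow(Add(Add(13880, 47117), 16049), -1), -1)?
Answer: 77046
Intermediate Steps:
Pow(Pow(Add(Add(13880, 47117), 16049), -1), -1) = Pow(Pow(Add(60997, 16049), -1), -1) = Pow(Pow(77046, -1), -1) = Pow(Rational(1, 77046), -1) = 77046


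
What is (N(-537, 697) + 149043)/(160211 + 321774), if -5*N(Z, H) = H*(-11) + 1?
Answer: 752881/2409925 ≈ 0.31241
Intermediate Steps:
N(Z, H) = -1/5 + 11*H/5 (N(Z, H) = -(H*(-11) + 1)/5 = -(-11*H + 1)/5 = -(1 - 11*H)/5 = -1/5 + 11*H/5)
(N(-537, 697) + 149043)/(160211 + 321774) = ((-1/5 + (11/5)*697) + 149043)/(160211 + 321774) = ((-1/5 + 7667/5) + 149043)/481985 = (7666/5 + 149043)*(1/481985) = (752881/5)*(1/481985) = 752881/2409925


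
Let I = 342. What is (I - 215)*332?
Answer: 42164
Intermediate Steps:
(I - 215)*332 = (342 - 215)*332 = 127*332 = 42164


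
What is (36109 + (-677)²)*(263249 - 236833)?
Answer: 13061074208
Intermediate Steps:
(36109 + (-677)²)*(263249 - 236833) = (36109 + 458329)*26416 = 494438*26416 = 13061074208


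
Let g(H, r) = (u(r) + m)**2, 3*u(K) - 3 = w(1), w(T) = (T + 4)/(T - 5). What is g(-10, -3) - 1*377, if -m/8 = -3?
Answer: 32737/144 ≈ 227.34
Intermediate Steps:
m = 24 (m = -8*(-3) = 24)
w(T) = (4 + T)/(-5 + T)
u(K) = 7/12 (u(K) = 1 + ((4 + 1)/(-5 + 1))/3 = 1 + (5/(-4))/3 = 1 + (-1/4*5)/3 = 1 + (1/3)*(-5/4) = 1 - 5/12 = 7/12)
g(H, r) = 87025/144 (g(H, r) = (7/12 + 24)**2 = (295/12)**2 = 87025/144)
g(-10, -3) - 1*377 = 87025/144 - 1*377 = 87025/144 - 377 = 32737/144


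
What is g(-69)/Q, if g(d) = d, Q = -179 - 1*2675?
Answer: 69/2854 ≈ 0.024177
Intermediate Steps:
Q = -2854 (Q = -179 - 2675 = -2854)
g(-69)/Q = -69/(-2854) = -69*(-1/2854) = 69/2854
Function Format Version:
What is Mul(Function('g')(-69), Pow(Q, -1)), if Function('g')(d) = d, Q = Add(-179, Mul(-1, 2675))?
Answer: Rational(69, 2854) ≈ 0.024177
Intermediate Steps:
Q = -2854 (Q = Add(-179, -2675) = -2854)
Mul(Function('g')(-69), Pow(Q, -1)) = Mul(-69, Pow(-2854, -1)) = Mul(-69, Rational(-1, 2854)) = Rational(69, 2854)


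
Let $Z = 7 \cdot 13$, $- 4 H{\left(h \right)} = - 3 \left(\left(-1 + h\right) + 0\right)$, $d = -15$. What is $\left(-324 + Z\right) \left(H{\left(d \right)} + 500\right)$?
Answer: $-113704$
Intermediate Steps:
$H{\left(h \right)} = - \frac{3}{4} + \frac{3 h}{4}$ ($H{\left(h \right)} = - \frac{\left(-3\right) \left(\left(-1 + h\right) + 0\right)}{4} = - \frac{\left(-3\right) \left(-1 + h\right)}{4} = - \frac{3 - 3 h}{4} = - \frac{3}{4} + \frac{3 h}{4}$)
$Z = 91$
$\left(-324 + Z\right) \left(H{\left(d \right)} + 500\right) = \left(-324 + 91\right) \left(\left(- \frac{3}{4} + \frac{3}{4} \left(-15\right)\right) + 500\right) = - 233 \left(\left(- \frac{3}{4} - \frac{45}{4}\right) + 500\right) = - 233 \left(-12 + 500\right) = \left(-233\right) 488 = -113704$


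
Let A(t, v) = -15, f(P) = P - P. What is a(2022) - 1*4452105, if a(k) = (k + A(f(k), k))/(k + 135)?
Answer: -3201062826/719 ≈ -4.4521e+6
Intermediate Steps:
f(P) = 0
a(k) = (-15 + k)/(135 + k) (a(k) = (k - 15)/(k + 135) = (-15 + k)/(135 + k))
a(2022) - 1*4452105 = (-15 + 2022)/(135 + 2022) - 1*4452105 = 2007/2157 - 4452105 = (1/2157)*2007 - 4452105 = 669/719 - 4452105 = -3201062826/719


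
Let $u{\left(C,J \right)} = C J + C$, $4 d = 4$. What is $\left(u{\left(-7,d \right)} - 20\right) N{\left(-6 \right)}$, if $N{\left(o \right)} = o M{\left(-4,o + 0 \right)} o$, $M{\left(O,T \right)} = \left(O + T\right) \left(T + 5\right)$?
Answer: $-12240$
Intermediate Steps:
$d = 1$ ($d = \frac{1}{4} \cdot 4 = 1$)
$M{\left(O,T \right)} = \left(5 + T\right) \left(O + T\right)$ ($M{\left(O,T \right)} = \left(O + T\right) \left(5 + T\right) = \left(5 + T\right) \left(O + T\right)$)
$u{\left(C,J \right)} = C + C J$
$N{\left(o \right)} = o^{2} \left(-20 + o + o^{2}\right)$ ($N{\left(o \right)} = o \left(\left(o + 0\right)^{2} + 5 \left(-4\right) + 5 \left(o + 0\right) - 4 \left(o + 0\right)\right) o = o \left(o^{2} - 20 + 5 o - 4 o\right) o = o \left(-20 + o + o^{2}\right) o = o^{2} \left(-20 + o + o^{2}\right)$)
$\left(u{\left(-7,d \right)} - 20\right) N{\left(-6 \right)} = \left(- 7 \left(1 + 1\right) - 20\right) \left(-6\right)^{2} \left(-20 - 6 + \left(-6\right)^{2}\right) = \left(\left(-7\right) 2 - 20\right) 36 \left(-20 - 6 + 36\right) = \left(-14 - 20\right) 36 \cdot 10 = \left(-34\right) 360 = -12240$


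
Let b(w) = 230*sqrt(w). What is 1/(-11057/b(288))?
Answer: -2760*sqrt(2)/11057 ≈ -0.35301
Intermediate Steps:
1/(-11057/b(288)) = 1/(-11057*sqrt(2)/5520) = -2760*sqrt(2)/11057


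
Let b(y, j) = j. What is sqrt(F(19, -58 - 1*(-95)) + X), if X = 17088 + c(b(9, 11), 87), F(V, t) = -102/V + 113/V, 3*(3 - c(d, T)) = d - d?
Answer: 2*sqrt(1542515)/19 ≈ 130.73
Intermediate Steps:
c(d, T) = 3 (c(d, T) = 3 - (d - d)/3 = 3 - 1/3*0 = 3 + 0 = 3)
F(V, t) = 11/V
X = 17091 (X = 17088 + 3 = 17091)
sqrt(F(19, -58 - 1*(-95)) + X) = sqrt(11/19 + 17091) = sqrt(324740/19) = 2*sqrt(1542515)/19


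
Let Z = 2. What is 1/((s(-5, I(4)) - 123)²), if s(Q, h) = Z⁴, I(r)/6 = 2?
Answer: 1/11449 ≈ 8.7344e-5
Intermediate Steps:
I(r) = 12 (I(r) = 6*2 = 12)
s(Q, h) = 16 (s(Q, h) = 2⁴ = 16)
1/((s(-5, I(4)) - 123)²) = 1/((16 - 123)²) = 1/((-107)²) = 1/11449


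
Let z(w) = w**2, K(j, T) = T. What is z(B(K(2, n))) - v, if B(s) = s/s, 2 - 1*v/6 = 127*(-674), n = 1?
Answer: -513599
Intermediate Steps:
v = 513600 (v = 12 - 762*(-674) = 12 - 6*(-85598) = 12 + 513588 = 513600)
B(s) = 1
z(B(K(2, n))) - v = 1**2 - 1*513600 = 1 - 513600 = -513599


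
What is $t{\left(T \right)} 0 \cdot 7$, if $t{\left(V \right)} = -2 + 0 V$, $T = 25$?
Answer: $0$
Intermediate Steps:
$t{\left(V \right)} = -2$ ($t{\left(V \right)} = -2 + 0 = -2$)
$t{\left(T \right)} 0 \cdot 7 = - 2 \cdot 0 \cdot 7 = \left(-2\right) 0 = 0$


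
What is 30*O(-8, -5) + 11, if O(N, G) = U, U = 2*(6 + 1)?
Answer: 431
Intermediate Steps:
U = 14 (U = 2*7 = 14)
O(N, G) = 14
30*O(-8, -5) + 11 = 30*14 + 11 = 420 + 11 = 431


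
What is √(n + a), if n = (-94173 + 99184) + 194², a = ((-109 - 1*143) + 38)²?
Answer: 3*√9827 ≈ 297.39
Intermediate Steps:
a = 45796 (a = ((-109 - 143) + 38)² = (-252 + 38)² = (-214)² = 45796)
n = 42647 (n = 5011 + 37636 = 42647)
√(n + a) = √(42647 + 45796) = √88443 = 3*√9827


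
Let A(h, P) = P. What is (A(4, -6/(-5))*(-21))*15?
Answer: -378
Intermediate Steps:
(A(4, -6/(-5))*(-21))*15 = (-6/(-5)*(-21))*15 = (-6*(-⅕)*(-21))*15 = ((6/5)*(-21))*15 = -126/5*15 = -378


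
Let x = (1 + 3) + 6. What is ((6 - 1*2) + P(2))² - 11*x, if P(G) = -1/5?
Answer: -2389/25 ≈ -95.560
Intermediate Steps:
P(G) = -⅕ (P(G) = -1*⅕ = -⅕)
x = 10 (x = 4 + 6 = 10)
((6 - 1*2) + P(2))² - 11*x = ((6 - 1*2) - ⅕)² - 11*10 = ((6 - 2) - ⅕)² - 110 = (4 - ⅕)² - 110 = (19/5)² - 110 = 361/25 - 110 = -2389/25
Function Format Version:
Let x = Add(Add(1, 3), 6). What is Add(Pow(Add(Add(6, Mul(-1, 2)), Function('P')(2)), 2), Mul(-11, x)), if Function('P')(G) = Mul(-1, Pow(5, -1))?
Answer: Rational(-2389, 25) ≈ -95.560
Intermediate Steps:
Function('P')(G) = Rational(-1, 5) (Function('P')(G) = Mul(-1, Rational(1, 5)) = Rational(-1, 5))
x = 10 (x = Add(4, 6) = 10)
Add(Pow(Add(Add(6, Mul(-1, 2)), Function('P')(2)), 2), Mul(-11, x)) = Add(Pow(Add(Add(6, Mul(-1, 2)), Rational(-1, 5)), 2), Mul(-11, 10)) = Add(Pow(Add(Add(6, -2), Rational(-1, 5)), 2), -110) = Add(Pow(Add(4, Rational(-1, 5)), 2), -110) = Add(Pow(Rational(19, 5), 2), -110) = Add(Rational(361, 25), -110) = Rational(-2389, 25)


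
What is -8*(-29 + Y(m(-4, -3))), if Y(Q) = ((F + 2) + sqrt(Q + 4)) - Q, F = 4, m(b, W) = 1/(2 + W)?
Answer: 176 - 8*sqrt(3) ≈ 162.14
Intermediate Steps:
Y(Q) = 6 + sqrt(4 + Q) - Q (Y(Q) = ((4 + 2) + sqrt(Q + 4)) - Q = (6 + sqrt(4 + Q)) - Q = 6 + sqrt(4 + Q) - Q)
-8*(-29 + Y(m(-4, -3))) = -8*(-29 + (6 + sqrt(4 + 1/(2 - 3)) - 1/(2 - 3))) = -8*(-29 + (6 + sqrt(4 + 1/(-1)) - 1/(-1))) = -8*(-29 + (6 + sqrt(4 - 1) - 1*(-1))) = -8*(-29 + (6 + sqrt(3) + 1)) = -8*(-29 + (7 + sqrt(3))) = -8*(-22 + sqrt(3)) = 176 - 8*sqrt(3)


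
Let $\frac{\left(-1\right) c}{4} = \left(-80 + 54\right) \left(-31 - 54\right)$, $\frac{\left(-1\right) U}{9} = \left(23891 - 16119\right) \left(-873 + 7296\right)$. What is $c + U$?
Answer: $-449284844$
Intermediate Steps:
$U = -449276004$ ($U = - 9 \left(23891 - 16119\right) \left(-873 + 7296\right) = - 9 \cdot 7772 \cdot 6423 = \left(-9\right) 49919556 = -449276004$)
$c = -8840$ ($c = - 4 \left(-80 + 54\right) \left(-31 - 54\right) = - 4 \left(- 26 \left(-31 - 54\right)\right) = - 4 \left(\left(-26\right) \left(-85\right)\right) = \left(-4\right) 2210 = -8840$)
$c + U = -8840 - 449276004 = -449284844$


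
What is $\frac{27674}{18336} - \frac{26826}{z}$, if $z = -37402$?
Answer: $\frac{381736121}{171450768} \approx 2.2265$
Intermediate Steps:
$\frac{27674}{18336} - \frac{26826}{z} = \frac{27674}{18336} - \frac{26826}{-37402} = 27674 \cdot \frac{1}{18336} - - \frac{13413}{18701} = \frac{13837}{9168} + \frac{13413}{18701} = \frac{381736121}{171450768}$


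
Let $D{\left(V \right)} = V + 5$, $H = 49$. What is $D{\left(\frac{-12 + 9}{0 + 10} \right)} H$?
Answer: $\frac{2303}{10} \approx 230.3$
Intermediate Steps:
$D{\left(V \right)} = 5 + V$
$D{\left(\frac{-12 + 9}{0 + 10} \right)} H = \left(5 + \frac{-12 + 9}{0 + 10}\right) 49 = \left(5 - \frac{3}{10}\right) 49 = \frac{47}{10} \cdot 49 = \frac{2303}{10}$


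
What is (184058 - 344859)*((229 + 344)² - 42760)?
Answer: -45919780769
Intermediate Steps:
(184058 - 344859)*((229 + 344)² - 42760) = -160801*(573² - 42760) = -160801*(328329 - 42760) = -160801*285569 = -45919780769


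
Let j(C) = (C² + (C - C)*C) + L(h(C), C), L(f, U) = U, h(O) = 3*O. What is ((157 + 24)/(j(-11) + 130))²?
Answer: 32761/57600 ≈ 0.56877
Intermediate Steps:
j(C) = C + C² (j(C) = (C² + (C - C)*C) + C = (C² + 0*C) + C = (C² + 0) + C = C² + C = C + C²)
((157 + 24)/(j(-11) + 130))² = ((157 + 24)/(-11*(1 - 11) + 130))² = (181/(-11*(-10) + 130))² = (181/(110 + 130))² = (181/240)² = 32761/57600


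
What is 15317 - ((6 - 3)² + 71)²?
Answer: 8917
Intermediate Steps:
15317 - ((6 - 3)² + 71)² = 15317 - (3² + 71)² = 15317 - (9 + 71)² = 15317 - 1*80² = 15317 - 1*6400 = 15317 - 6400 = 8917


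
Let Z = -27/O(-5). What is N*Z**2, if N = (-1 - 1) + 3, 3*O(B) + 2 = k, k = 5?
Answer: 729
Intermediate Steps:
O(B) = 1 (O(B) = -2/3 + (1/3)*5 = -2/3 + 5/3 = 1)
Z = -27 (Z = -27/1 = -27*1 = -27)
N = 1 (N = -2 + 3 = 1)
N*Z**2 = 1*(-27)**2 = 1*729 = 729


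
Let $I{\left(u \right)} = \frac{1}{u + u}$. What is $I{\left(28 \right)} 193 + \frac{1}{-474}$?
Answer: $\frac{45713}{13272} \approx 3.4443$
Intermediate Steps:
$I{\left(u \right)} = \frac{1}{2 u}$
$I{\left(28 \right)} 193 + \frac{1}{-474} = \frac{1}{2 \cdot 28} \cdot 193 + \frac{1}{-474} = \frac{1}{2} \cdot \frac{1}{28} \cdot 193 - \frac{1}{474} = \frac{1}{56} \cdot 193 - \frac{1}{474} = \frac{193}{56} - \frac{1}{474} = \frac{45713}{13272}$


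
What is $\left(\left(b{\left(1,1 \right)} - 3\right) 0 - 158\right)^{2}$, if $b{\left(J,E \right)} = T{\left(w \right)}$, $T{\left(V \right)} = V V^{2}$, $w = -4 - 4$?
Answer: $24964$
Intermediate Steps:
$w = -8$ ($w = -4 - 4 = -8$)
$T{\left(V \right)} = V^{3}$
$b{\left(J,E \right)} = -512$ ($b{\left(J,E \right)} = \left(-8\right)^{3} = -512$)
$\left(\left(b{\left(1,1 \right)} - 3\right) 0 - 158\right)^{2} = \left(\left(-512 - 3\right) 0 - 158\right)^{2} = \left(\left(-515\right) 0 - 158\right)^{2} = \left(0 - 158\right)^{2} = \left(-158\right)^{2} = 24964$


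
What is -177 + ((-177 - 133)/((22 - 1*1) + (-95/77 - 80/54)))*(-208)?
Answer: 63662721/19007 ≈ 3349.4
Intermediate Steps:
-177 + ((-177 - 133)/((22 - 1*1) + (-95/77 - 80/54)))*(-208) = -177 - 310/((22 - 1) + (-95*1/77 - 80*1/54))*(-208) = -177 - 310/(21 + (-95/77 - 40/27))*(-208) = -177 - 310/(21 - 5645/2079)*(-208) = -177 - 310/38014/2079*(-208) = -177 - 310*2079/38014*(-208) = -177 - 322245/19007*(-208) = -177 + 67026960/19007 = 63662721/19007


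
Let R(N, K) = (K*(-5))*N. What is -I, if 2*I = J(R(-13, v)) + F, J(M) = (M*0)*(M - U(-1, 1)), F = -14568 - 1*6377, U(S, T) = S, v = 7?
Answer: 20945/2 ≈ 10473.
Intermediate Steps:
R(N, K) = -5*K*N (R(N, K) = (-5*K)*N = -5*K*N)
F = -20945 (F = -14568 - 6377 = -20945)
J(M) = 0 (J(M) = (M*0)*(M - 1*(-1)) = 0*(M + 1) = 0*(1 + M) = 0)
I = -20945/2 (I = (0 - 20945)/2 = (½)*(-20945) = -20945/2 ≈ -10473.)
-I = -1*(-20945/2) = 20945/2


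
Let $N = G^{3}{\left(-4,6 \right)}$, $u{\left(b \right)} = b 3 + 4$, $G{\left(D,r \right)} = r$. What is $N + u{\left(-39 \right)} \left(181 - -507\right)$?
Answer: $-77528$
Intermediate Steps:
$u{\left(b \right)} = 4 + 3 b$ ($u{\left(b \right)} = 3 b + 4 = 4 + 3 b$)
$N = 216$ ($N = 6^{3} = 216$)
$N + u{\left(-39 \right)} \left(181 - -507\right) = 216 + \left(4 + 3 \left(-39\right)\right) \left(181 - -507\right) = 216 + \left(4 - 117\right) \left(181 + 507\right) = 216 - 77744 = -77528$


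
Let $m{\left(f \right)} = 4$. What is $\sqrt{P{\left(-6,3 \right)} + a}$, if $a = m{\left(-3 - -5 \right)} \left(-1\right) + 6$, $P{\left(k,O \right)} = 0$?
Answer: $\sqrt{2} \approx 1.4142$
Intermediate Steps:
$a = 2$ ($a = 4 \left(-1\right) + 6 = -4 + 6 = 2$)
$\sqrt{P{\left(-6,3 \right)} + a} = \sqrt{0 + 2} = \sqrt{2}$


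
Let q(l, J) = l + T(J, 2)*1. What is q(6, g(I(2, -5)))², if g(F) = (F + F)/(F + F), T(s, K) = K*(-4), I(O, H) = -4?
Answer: 4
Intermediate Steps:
T(s, K) = -4*K
g(F) = 1 (g(F) = (2*F)/((2*F)) = (2*F)*(1/(2*F)) = 1)
q(l, J) = -8 + l (q(l, J) = l - 4*2*1 = l - 8*1 = l - 8 = -8 + l)
q(6, g(I(2, -5)))² = (-8 + 6)² = (-2)² = 4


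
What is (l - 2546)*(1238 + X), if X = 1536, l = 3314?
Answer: 2130432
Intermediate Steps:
(l - 2546)*(1238 + X) = (3314 - 2546)*(1238 + 1536) = 768*2774 = 2130432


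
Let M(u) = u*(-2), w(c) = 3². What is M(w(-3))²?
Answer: 324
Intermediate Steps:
w(c) = 9
M(u) = -2*u
M(w(-3))² = (-2*9)² = (-18)² = 324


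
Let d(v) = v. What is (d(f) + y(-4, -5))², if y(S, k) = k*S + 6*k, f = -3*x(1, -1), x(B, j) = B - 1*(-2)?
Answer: 361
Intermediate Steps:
x(B, j) = 2 + B (x(B, j) = B + 2 = 2 + B)
f = -9 (f = -3*(2 + 1) = -3*3 = -9)
y(S, k) = 6*k + S*k (y(S, k) = S*k + 6*k = 6*k + S*k)
(d(f) + y(-4, -5))² = (-9 - 5*(6 - 4))² = (-9 - 5*2)² = (-9 - 10)² = (-19)² = 361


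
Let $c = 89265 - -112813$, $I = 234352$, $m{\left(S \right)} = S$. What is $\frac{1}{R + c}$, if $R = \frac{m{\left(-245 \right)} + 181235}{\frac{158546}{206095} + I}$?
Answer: $\frac{8049822331}{1626698213859493} \approx 4.9486 \cdot 10^{-6}$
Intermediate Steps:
$R = \frac{6216855675}{8049822331}$ ($R = \frac{-245 + 181235}{\frac{158546}{206095} + 234352} = \frac{180990}{158546 \cdot \frac{1}{206095} + 234352} = \frac{180990}{\frac{158546}{206095} + 234352} = \frac{180990}{\frac{48298933986}{206095}} = 180990 \cdot \frac{206095}{48298933986} = \frac{6216855675}{8049822331} \approx 0.7723$)
$c = 202078$ ($c = 89265 + 112813 = 202078$)
$\frac{1}{R + c} = \frac{1}{\frac{6216855675}{8049822331} + 202078} = \frac{1}{\frac{1626698213859493}{8049822331}} = \frac{8049822331}{1626698213859493}$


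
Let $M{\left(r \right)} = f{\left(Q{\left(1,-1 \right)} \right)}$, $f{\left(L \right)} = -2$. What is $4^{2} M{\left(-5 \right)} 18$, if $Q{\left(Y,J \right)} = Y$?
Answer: $-576$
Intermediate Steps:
$M{\left(r \right)} = -2$
$4^{2} M{\left(-5 \right)} 18 = 4^{2} \left(-2\right) 18 = 16 \left(-2\right) 18 = \left(-32\right) 18 = -576$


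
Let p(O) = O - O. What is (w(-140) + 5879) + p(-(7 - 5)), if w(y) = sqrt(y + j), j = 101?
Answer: 5879 + I*sqrt(39) ≈ 5879.0 + 6.245*I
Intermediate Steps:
p(O) = 0
w(y) = sqrt(101 + y) (w(y) = sqrt(y + 101) = sqrt(101 + y))
(w(-140) + 5879) + p(-(7 - 5)) = (sqrt(101 - 140) + 5879) + 0 = (sqrt(-39) + 5879) + 0 = (I*sqrt(39) + 5879) + 0 = (5879 + I*sqrt(39)) + 0 = 5879 + I*sqrt(39)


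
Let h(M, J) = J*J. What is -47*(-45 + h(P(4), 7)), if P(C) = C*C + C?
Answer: -188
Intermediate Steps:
P(C) = C + C² (P(C) = C² + C = C + C²)
h(M, J) = J²
-47*(-45 + h(P(4), 7)) = -47*(-45 + 7²) = -47*(-45 + 49) = -47*4 = -188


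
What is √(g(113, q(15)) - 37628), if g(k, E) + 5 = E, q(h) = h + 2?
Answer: 4*I*√2351 ≈ 193.95*I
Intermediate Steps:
q(h) = 2 + h
g(k, E) = -5 + E
√(g(113, q(15)) - 37628) = √((-5 + (2 + 15)) - 37628) = √((-5 + 17) - 37628) = √(12 - 37628) = √(-37616) = 4*I*√2351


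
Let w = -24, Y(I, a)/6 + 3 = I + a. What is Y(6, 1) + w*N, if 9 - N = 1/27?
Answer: -1720/9 ≈ -191.11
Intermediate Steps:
Y(I, a) = -18 + 6*I + 6*a (Y(I, a) = -18 + 6*(I + a) = -18 + (6*I + 6*a) = -18 + 6*I + 6*a)
N = 242/27 (N = 9 - 1/27 = 242/27 ≈ 8.9630)
Y(6, 1) + w*N = (-18 + 6*6 + 6*1) - 24*242/27 = (-18 + 36 + 6) - 1936/9 = 24 - 1936/9 = -1720/9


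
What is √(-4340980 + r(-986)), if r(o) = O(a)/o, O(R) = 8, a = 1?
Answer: 2*I*√263767712498/493 ≈ 2083.5*I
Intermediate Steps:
r(o) = 8/o
√(-4340980 + r(-986)) = √(-4340980 + 8/(-986)) = √(-4340980 + 8*(-1/986)) = √(-4340980 - 4/493) = √(-2140103144/493) = 2*I*√263767712498/493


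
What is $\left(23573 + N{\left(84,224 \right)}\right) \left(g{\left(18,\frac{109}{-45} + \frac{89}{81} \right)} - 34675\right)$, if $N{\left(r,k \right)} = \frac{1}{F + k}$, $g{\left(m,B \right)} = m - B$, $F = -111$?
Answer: $- \frac{7477438729750}{9153} \approx -8.1694 \cdot 10^{8}$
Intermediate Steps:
$N{\left(r,k \right)} = \frac{1}{-111 + k}$
$\left(23573 + N{\left(84,224 \right)}\right) \left(g{\left(18,\frac{109}{-45} + \frac{89}{81} \right)} - 34675\right) = \left(23573 + \frac{1}{-111 + 224}\right) \left(\left(18 - \left(\frac{109}{-45} + \frac{89}{81}\right)\right) - 34675\right) = \left(23573 + \frac{1}{113}\right) \left(\left(18 - \left(109 \left(- \frac{1}{45}\right) + 89 \cdot \frac{1}{81}\right)\right) - 34675\right) = \left(23573 + \frac{1}{113}\right) \left(\left(18 - \left(- \frac{109}{45} + \frac{89}{81}\right)\right) - 34675\right) = \frac{2663750 \left(\left(18 - - \frac{536}{405}\right) - 34675\right)}{113} = \frac{2663750 \left(\left(18 + \frac{536}{405}\right) - 34675\right)}{113} = \frac{2663750 \left(\frac{7826}{405} - 34675\right)}{113} = \frac{2663750}{113} \left(- \frac{14035549}{405}\right) = - \frac{7477438729750}{9153}$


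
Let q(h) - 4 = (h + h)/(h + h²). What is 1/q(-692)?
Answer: 691/2762 ≈ 0.25018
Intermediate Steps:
q(h) = 4 + 2*h/(h + h²) (q(h) = 4 + (h + h)/(h + h²) = 4 + (2*h)/(h + h²) = 4 + 2*h/(h + h²))
1/q(-692) = 1/(2*(3 + 2*(-692))/(1 - 692)) = 1/(2*(3 - 1384)/(-691)) = 1/(2*(-1/691)*(-1381)) = 1/(2762/691) = 691/2762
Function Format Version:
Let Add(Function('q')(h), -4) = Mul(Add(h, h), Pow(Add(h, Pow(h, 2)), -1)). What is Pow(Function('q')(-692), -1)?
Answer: Rational(691, 2762) ≈ 0.25018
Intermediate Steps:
Function('q')(h) = Add(4, Mul(2, h, Pow(Add(h, Pow(h, 2)), -1))) (Function('q')(h) = Add(4, Mul(Add(h, h), Pow(Add(h, Pow(h, 2)), -1))) = Add(4, Mul(Mul(2, h), Pow(Add(h, Pow(h, 2)), -1))) = Add(4, Mul(2, h, Pow(Add(h, Pow(h, 2)), -1))))
Pow(Function('q')(-692), -1) = Pow(Mul(2, Pow(Add(1, -692), -1), Add(3, Mul(2, -692))), -1) = Pow(Mul(2, Pow(-691, -1), Add(3, -1384)), -1) = Pow(Mul(2, Rational(-1, 691), -1381), -1) = Pow(Rational(2762, 691), -1) = Rational(691, 2762)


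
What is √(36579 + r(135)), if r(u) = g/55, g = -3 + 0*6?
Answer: 21*√250910/55 ≈ 191.26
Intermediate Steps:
g = -3 (g = -3 + 0 = -3)
r(u) = -3/55
√(36579 + r(135)) = √(36579 - 3/55) = √(2011842/55) = 21*√250910/55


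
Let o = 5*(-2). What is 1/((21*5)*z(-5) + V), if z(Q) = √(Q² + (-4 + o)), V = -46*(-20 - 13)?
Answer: 46/66153 - 35*√11/727683 ≈ 0.00053584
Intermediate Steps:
V = 1518 (V = -46*(-33) = 1518)
o = -10
z(Q) = √(-14 + Q²) (z(Q) = √(Q² + (-4 - 10)) = √(Q² - 14) = √(-14 + Q²))
1/((21*5)*z(-5) + V) = 1/((21*5)*√(-14 + (-5)²) + 1518) = 1/(105*√(-14 + 25) + 1518) = 1/(105*√11 + 1518) = 1/(1518 + 105*√11)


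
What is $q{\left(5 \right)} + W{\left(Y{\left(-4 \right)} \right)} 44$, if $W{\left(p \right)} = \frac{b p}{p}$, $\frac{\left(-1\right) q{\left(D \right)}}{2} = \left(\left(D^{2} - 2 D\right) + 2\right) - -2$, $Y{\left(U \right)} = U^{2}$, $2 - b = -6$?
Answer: $314$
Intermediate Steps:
$b = 8$ ($b = 2 - -6 = 2 + 6 = 8$)
$q{\left(D \right)} = -8 - 2 D^{2} + 4 D$ ($q{\left(D \right)} = - 2 \left(\left(\left(D^{2} - 2 D\right) + 2\right) - -2\right) = - 2 \left(\left(2 + D^{2} - 2 D\right) + 2\right) = - 2 \left(4 + D^{2} - 2 D\right) = -8 - 2 D^{2} + 4 D$)
$W{\left(p \right)} = 8$ ($W{\left(p \right)} = \frac{8 p}{p} = 8$)
$q{\left(5 \right)} + W{\left(Y{\left(-4 \right)} \right)} 44 = \left(-8 - 2 \cdot 5^{2} + 4 \cdot 5\right) + 8 \cdot 44 = \left(-8 - 50 + 20\right) + 352 = -38 + 352 = 314$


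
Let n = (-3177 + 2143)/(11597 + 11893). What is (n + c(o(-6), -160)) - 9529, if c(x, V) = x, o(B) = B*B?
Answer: -111495802/11745 ≈ -9493.0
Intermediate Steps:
o(B) = B**2
n = -517/11745 (n = -1034/23490 = -1034*1/23490 = -517/11745 ≈ -0.044019)
(n + c(o(-6), -160)) - 9529 = (-517/11745 + (-6)**2) - 9529 = (-517/11745 + 36) - 9529 = 422303/11745 - 9529 = -111495802/11745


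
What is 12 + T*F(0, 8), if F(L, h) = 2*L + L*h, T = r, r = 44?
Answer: 12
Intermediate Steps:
T = 44
12 + T*F(0, 8) = 12 + 44*(0*(2 + 8)) = 12 + 44*(0*10) = 12 + 44*0 = 12 + 0 = 12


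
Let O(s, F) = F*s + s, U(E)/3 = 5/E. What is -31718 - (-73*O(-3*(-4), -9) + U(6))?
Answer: -77457/2 ≈ -38729.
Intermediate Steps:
U(E) = 15/E (U(E) = 3*(5/E) = 15/E)
O(s, F) = s + F*s
-31718 - (-73*O(-3*(-4), -9) + U(6)) = -31718 - (-73*(-3*(-4))*(1 - 9) + 15/6) = -31718 - (-876*(-8) + 15*(⅙)) = -31718 - (-73*(-96) + 5/2) = -31718 - (7008 + 5/2) = -31718 - 1*14021/2 = -31718 - 14021/2 = -77457/2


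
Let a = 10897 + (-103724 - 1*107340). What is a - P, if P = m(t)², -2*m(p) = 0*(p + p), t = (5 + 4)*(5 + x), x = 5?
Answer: -200167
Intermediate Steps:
t = 90 (t = (5 + 4)*(5 + 5) = 9*10 = 90)
a = -200167 (a = 10897 + (-103724 - 107340) = 10897 - 211064 = -200167)
m(p) = 0 (m(p) = -0*(p + p) = -0*2*p = -½*0 = 0)
P = 0 (P = 0² = 0)
a - P = -200167 - 1*0 = -200167 + 0 = -200167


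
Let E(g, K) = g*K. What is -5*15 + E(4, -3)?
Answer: -87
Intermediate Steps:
E(g, K) = K*g
-5*15 + E(4, -3) = -5*15 - 3*4 = -75 - 12 = -87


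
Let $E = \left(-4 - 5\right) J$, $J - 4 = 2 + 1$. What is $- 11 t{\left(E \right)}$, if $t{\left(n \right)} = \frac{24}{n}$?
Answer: $\frac{88}{21} \approx 4.1905$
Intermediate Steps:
$J = 7$ ($J = 4 + \left(2 + 1\right) = 4 + 3 = 7$)
$E = -63$ ($E = \left(-4 - 5\right) 7 = \left(-9\right) 7 = -63$)
$- 11 t{\left(E \right)} = - 11 \frac{24}{-63} = - 11 \cdot 24 \left(- \frac{1}{63}\right) = \left(-11\right) \left(- \frac{8}{21}\right) = \frac{88}{21}$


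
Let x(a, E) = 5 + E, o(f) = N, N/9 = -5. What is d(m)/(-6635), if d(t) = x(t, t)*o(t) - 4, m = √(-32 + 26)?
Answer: 229/6635 + 9*I*√6/1327 ≈ 0.034514 + 0.016613*I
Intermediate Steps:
m = I*√6 (m = √(-6) = I*√6 ≈ 2.4495*I)
N = -45 (N = 9*(-5) = -45)
o(f) = -45
d(t) = -229 - 45*t (d(t) = (5 + t)*(-45) - 4 = (-225 - 45*t) - 4 = -229 - 45*t)
d(m)/(-6635) = (-229 - 45*I*√6)/(-6635) = (-229 - 45*I*√6)*(-1/6635) = 229/6635 + 9*I*√6/1327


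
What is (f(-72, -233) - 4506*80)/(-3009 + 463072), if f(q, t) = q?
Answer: -360552/460063 ≈ -0.78370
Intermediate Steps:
(f(-72, -233) - 4506*80)/(-3009 + 463072) = (-72 - 4506*80)/(-3009 + 463072) = (-72 - 360480)/460063 = -360552*1/460063 = -360552/460063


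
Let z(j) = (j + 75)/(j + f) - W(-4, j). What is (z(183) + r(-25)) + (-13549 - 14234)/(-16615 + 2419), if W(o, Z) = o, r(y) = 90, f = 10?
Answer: 12693739/130468 ≈ 97.294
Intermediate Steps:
z(j) = 4 + (75 + j)/(10 + j) (z(j) = (j + 75)/(j + 10) - 1*(-4) = (75 + j)/(10 + j) + 4 = 4 + (75 + j)/(10 + j))
(z(183) + r(-25)) + (-13549 - 14234)/(-16615 + 2419) = (5*(23 + 183)/(10 + 183) + 90) + (-13549 - 14234)/(-16615 + 2419) = (5*206/193 + 90) - 27783/(-14196) = (5*(1/193)*206 + 90) - 27783*(-1/14196) = (1030/193 + 90) + 1323/676 = 18400/193 + 1323/676 = 12693739/130468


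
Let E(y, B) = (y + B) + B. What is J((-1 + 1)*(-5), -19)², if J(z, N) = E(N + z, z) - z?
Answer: 361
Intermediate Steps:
E(y, B) = y + 2*B (E(y, B) = (B + y) + B = y + 2*B)
J(z, N) = N + 2*z (J(z, N) = ((N + z) + 2*z) - z = (N + 3*z) - z = N + 2*z)
J((-1 + 1)*(-5), -19)² = (-19 + 2*((-1 + 1)*(-5)))² = (-19 + 2*(0*(-5)))² = (-19 + 2*0)² = (-19 + 0)² = (-19)² = 361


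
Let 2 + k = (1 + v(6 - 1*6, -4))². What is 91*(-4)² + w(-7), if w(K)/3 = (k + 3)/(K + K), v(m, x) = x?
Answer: 10177/7 ≈ 1453.9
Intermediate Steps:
k = 7 (k = -2 + (1 - 4)² = -2 + (-3)² = -2 + 9 = 7)
w(K) = 15/K (w(K) = 3*((7 + 3)/(K + K)) = 3*(10/((2*K))) = 3*(10*(1/(2*K))) = 3*(5/K) = 15/K)
91*(-4)² + w(-7) = 91*(-4)² + 15/(-7) = 91*16 + 15*(-⅐) = 1456 - 15/7 = 10177/7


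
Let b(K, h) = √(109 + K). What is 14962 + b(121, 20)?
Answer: 14962 + √230 ≈ 14977.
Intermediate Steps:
14962 + b(121, 20) = 14962 + √(109 + 121) = 14962 + √230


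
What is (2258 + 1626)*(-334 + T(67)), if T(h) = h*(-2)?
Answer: -1817712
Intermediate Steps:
T(h) = -2*h
(2258 + 1626)*(-334 + T(67)) = (2258 + 1626)*(-334 - 2*67) = 3884*(-334 - 134) = 3884*(-468) = -1817712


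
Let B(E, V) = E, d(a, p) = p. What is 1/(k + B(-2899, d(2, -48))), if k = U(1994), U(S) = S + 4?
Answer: -1/901 ≈ -0.0011099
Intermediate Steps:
U(S) = 4 + S
k = 1998 (k = 4 + 1994 = 1998)
1/(k + B(-2899, d(2, -48))) = 1/(1998 - 2899) = 1/(-901) = -1/901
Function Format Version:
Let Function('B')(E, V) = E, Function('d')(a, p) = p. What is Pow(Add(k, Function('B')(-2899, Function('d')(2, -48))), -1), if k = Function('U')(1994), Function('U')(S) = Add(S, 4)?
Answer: Rational(-1, 901) ≈ -0.0011099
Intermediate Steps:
Function('U')(S) = Add(4, S)
k = 1998 (k = Add(4, 1994) = 1998)
Pow(Add(k, Function('B')(-2899, Function('d')(2, -48))), -1) = Pow(Add(1998, -2899), -1) = Pow(-901, -1) = Rational(-1, 901)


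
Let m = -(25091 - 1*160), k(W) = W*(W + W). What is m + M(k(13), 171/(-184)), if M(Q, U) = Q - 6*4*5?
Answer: -24713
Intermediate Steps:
k(W) = 2*W² (k(W) = W*(2*W) = 2*W²)
m = -24931 (m = -(25091 - 160) = -1*24931 = -24931)
M(Q, U) = -120 + Q (M(Q, U) = Q - 24*5 = Q - 1*120 = Q - 120 = -120 + Q)
m + M(k(13), 171/(-184)) = -24931 + (-120 + 2*13²) = -24931 + (-120 + 2*169) = -24931 + (-120 + 338) = -24931 + 218 = -24713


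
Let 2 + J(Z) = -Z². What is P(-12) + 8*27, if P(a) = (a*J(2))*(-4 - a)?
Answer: 792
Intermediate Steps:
J(Z) = -2 - Z²
P(a) = -6*a*(-4 - a) (P(a) = (a*(-2 - 1*2²))*(-4 - a) = (a*(-2 - 1*4))*(-4 - a) = (a*(-2 - 4))*(-4 - a) = (a*(-6))*(-4 - a) = (-6*a)*(-4 - a) = -6*a*(-4 - a))
P(-12) + 8*27 = 6*(-12)*(4 - 12) + 8*27 = 6*(-12)*(-8) + 216 = 576 + 216 = 792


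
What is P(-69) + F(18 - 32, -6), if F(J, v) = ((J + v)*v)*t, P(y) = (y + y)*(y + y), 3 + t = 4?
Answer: 19164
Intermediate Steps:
t = 1 (t = -3 + 4 = 1)
P(y) = 4*y² (P(y) = (2*y)*(2*y) = 4*y²)
F(J, v) = v*(J + v) (F(J, v) = ((J + v)*v)*1 = (v*(J + v))*1 = v*(J + v))
P(-69) + F(18 - 32, -6) = 4*(-69)² - 6*((18 - 32) - 6) = 4*4761 - 6*(-14 - 6) = 19044 - 6*(-20) = 19044 + 120 = 19164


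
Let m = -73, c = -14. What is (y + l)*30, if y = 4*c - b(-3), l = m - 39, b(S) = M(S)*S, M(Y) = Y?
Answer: -5310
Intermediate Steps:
b(S) = S² (b(S) = S*S = S²)
l = -112 (l = -73 - 39 = -112)
y = -65 (y = 4*(-14) - 1*(-3)² = -56 - 1*9 = -56 - 9 = -65)
(y + l)*30 = (-65 - 112)*30 = -177*30 = -5310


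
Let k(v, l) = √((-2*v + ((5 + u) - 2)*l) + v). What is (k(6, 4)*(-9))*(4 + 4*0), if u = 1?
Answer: -36*√10 ≈ -113.84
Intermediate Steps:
k(v, l) = √(-v + 4*l) (k(v, l) = √((-2*v + ((5 + 1) - 2)*l) + v) = √((-2*v + (6 - 2)*l) + v) = √((-2*v + 4*l) + v) = √(-v + 4*l))
(k(6, 4)*(-9))*(4 + 4*0) = (√(-1*6 + 4*4)*(-9))*(4 + 4*0) = (√(-6 + 16)*(-9))*(4 + 0) = (√10*(-9))*4 = -9*√10*4 = -36*√10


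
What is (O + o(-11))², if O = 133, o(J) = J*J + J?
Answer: 59049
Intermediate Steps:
o(J) = J + J² (o(J) = J² + J = J + J²)
(O + o(-11))² = (133 - 11*(1 - 11))² = (133 - 11*(-10))² = (133 + 110)² = 243² = 59049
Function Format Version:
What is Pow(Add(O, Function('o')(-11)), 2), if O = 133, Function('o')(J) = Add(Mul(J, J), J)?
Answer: 59049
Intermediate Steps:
Function('o')(J) = Add(J, Pow(J, 2)) (Function('o')(J) = Add(Pow(J, 2), J) = Add(J, Pow(J, 2)))
Pow(Add(O, Function('o')(-11)), 2) = Pow(Add(133, Mul(-11, Add(1, -11))), 2) = Pow(Add(133, Mul(-11, -10)), 2) = Pow(Add(133, 110), 2) = Pow(243, 2) = 59049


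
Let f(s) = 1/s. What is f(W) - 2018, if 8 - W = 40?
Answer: -64577/32 ≈ -2018.0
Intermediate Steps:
W = -32 (W = 8 - 1*40 = 8 - 40 = -32)
f(W) - 2018 = 1/(-32) - 2018 = -1/32 - 2018 = -64577/32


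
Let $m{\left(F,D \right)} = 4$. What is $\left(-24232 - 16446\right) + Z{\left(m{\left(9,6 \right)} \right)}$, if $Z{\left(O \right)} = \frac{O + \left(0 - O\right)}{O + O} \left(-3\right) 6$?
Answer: $-40678$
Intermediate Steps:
$Z{\left(O \right)} = 0$ ($Z{\left(O \right)} = \frac{O - O}{2 O} \left(-3\right) 6 = 0 \frac{1}{2 O} \left(-3\right) 6 = 0 \left(-3\right) 6 = 0 \cdot 6 = 0$)
$\left(-24232 - 16446\right) + Z{\left(m{\left(9,6 \right)} \right)} = \left(-24232 - 16446\right) + 0 = -40678 + 0 = -40678$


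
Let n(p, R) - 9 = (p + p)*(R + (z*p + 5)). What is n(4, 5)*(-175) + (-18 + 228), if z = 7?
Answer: -54565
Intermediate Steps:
n(p, R) = 9 + 2*p*(5 + R + 7*p) (n(p, R) = 9 + (p + p)*(R + (7*p + 5)) = 9 + (2*p)*(R + (5 + 7*p)) = 9 + (2*p)*(5 + R + 7*p) = 9 + 2*p*(5 + R + 7*p))
n(4, 5)*(-175) + (-18 + 228) = (9 + 10*4 + 14*4² + 2*5*4)*(-175) + (-18 + 228) = (9 + 40 + 14*16 + 40)*(-175) + 210 = (9 + 40 + 224 + 40)*(-175) + 210 = 313*(-175) + 210 = -54775 + 210 = -54565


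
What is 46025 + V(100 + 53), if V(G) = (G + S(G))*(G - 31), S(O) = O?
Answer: 83357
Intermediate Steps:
V(G) = 2*G*(-31 + G) (V(G) = (G + G)*(G - 31) = (2*G)*(-31 + G) = 2*G*(-31 + G))
46025 + V(100 + 53) = 46025 + 2*(100 + 53)*(-31 + (100 + 53)) = 46025 + 2*153*(-31 + 153) = 46025 + 2*153*122 = 46025 + 37332 = 83357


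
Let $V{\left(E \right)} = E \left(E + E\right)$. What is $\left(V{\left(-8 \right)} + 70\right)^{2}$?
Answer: $39204$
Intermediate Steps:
$V{\left(E \right)} = 2 E^{2}$ ($V{\left(E \right)} = E 2 E = 2 E^{2}$)
$\left(V{\left(-8 \right)} + 70\right)^{2} = \left(2 \left(-8\right)^{2} + 70\right)^{2} = \left(2 \cdot 64 + 70\right)^{2} = \left(128 + 70\right)^{2} = 198^{2} = 39204$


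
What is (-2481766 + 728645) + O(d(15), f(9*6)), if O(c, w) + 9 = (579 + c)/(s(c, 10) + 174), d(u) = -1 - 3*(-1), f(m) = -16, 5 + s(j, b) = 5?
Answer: -305044039/174 ≈ -1.7531e+6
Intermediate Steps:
s(j, b) = 0 (s(j, b) = -5 + 5 = 0)
d(u) = 2 (d(u) = -1 + 3 = 2)
O(c, w) = -329/58 + c/174 (O(c, w) = -9 + (579 + c)/(0 + 174) = -9 + (579 + c)/174 = -9 + (579 + c)*(1/174) = -9 + (193/58 + c/174) = -329/58 + c/174)
(-2481766 + 728645) + O(d(15), f(9*6)) = (-2481766 + 728645) + (-329/58 + (1/174)*2) = -1753121 + (-329/58 + 1/87) = -1753121 - 985/174 = -305044039/174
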